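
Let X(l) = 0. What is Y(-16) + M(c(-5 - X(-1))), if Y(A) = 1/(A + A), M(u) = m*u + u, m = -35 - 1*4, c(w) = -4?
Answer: 4863/32 ≈ 151.97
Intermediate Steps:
m = -39 (m = -35 - 4 = -39)
M(u) = -38*u (M(u) = -39*u + u = -38*u)
Y(A) = 1/(2*A)
Y(-16) + M(c(-5 - X(-1))) = (½)/(-16) - 38*(-4) = (½)*(-1/16) + 152 = -1/32 + 152 = 4863/32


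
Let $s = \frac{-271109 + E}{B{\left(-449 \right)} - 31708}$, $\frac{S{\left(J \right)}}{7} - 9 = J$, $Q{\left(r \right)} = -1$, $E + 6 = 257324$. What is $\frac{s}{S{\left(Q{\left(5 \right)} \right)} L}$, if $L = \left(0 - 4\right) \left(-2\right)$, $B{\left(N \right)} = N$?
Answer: $\frac{4597}{4802112} \approx 0.00095729$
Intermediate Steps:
$E = 257318$ ($E = -6 + 257324 = 257318$)
$L = 8$ ($L = \left(-4\right) \left(-2\right) = 8$)
$S{\left(J \right)} = 63 + 7 J$
$s = \frac{4597}{10719}$ ($s = \frac{-271109 + 257318}{-449 - 31708} = - \frac{13791}{-32157} = \left(-13791\right) \left(- \frac{1}{32157}\right) = \frac{4597}{10719} \approx 0.42886$)
$\frac{s}{S{\left(Q{\left(5 \right)} \right)} L} = \frac{4597}{10719 \left(63 + 7 \left(-1\right)\right) 8} = \frac{4597}{10719 \left(63 - 7\right) 8} = \frac{4597}{10719 \cdot 56 \cdot 8} = \frac{4597}{10719 \cdot 448} = \frac{4597}{10719} \cdot \frac{1}{448} = \frac{4597}{4802112}$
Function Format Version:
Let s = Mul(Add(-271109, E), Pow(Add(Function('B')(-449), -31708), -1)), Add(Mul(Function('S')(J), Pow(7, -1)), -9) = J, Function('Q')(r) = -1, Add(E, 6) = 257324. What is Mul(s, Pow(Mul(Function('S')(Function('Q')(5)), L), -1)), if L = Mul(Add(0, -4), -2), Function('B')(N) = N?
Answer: Rational(4597, 4802112) ≈ 0.00095729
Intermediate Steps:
E = 257318 (E = Add(-6, 257324) = 257318)
L = 8 (L = Mul(-4, -2) = 8)
Function('S')(J) = Add(63, Mul(7, J))
s = Rational(4597, 10719) (s = Mul(Add(-271109, 257318), Pow(Add(-449, -31708), -1)) = Mul(-13791, Pow(-32157, -1)) = Mul(-13791, Rational(-1, 32157)) = Rational(4597, 10719) ≈ 0.42886)
Mul(s, Pow(Mul(Function('S')(Function('Q')(5)), L), -1)) = Mul(Rational(4597, 10719), Pow(Mul(Add(63, Mul(7, -1)), 8), -1)) = Mul(Rational(4597, 10719), Pow(Mul(Add(63, -7), 8), -1)) = Mul(Rational(4597, 10719), Pow(Mul(56, 8), -1)) = Mul(Rational(4597, 10719), Pow(448, -1)) = Mul(Rational(4597, 10719), Rational(1, 448)) = Rational(4597, 4802112)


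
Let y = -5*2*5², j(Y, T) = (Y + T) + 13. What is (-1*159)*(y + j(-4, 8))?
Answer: 37047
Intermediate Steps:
j(Y, T) = 13 + T + Y (j(Y, T) = (T + Y) + 13 = 13 + T + Y)
y = -250 (y = -10*25 = -250)
(-1*159)*(y + j(-4, 8)) = (-1*159)*(-250 + (13 + 8 - 4)) = -159*(-250 + 17) = -159*(-233) = 37047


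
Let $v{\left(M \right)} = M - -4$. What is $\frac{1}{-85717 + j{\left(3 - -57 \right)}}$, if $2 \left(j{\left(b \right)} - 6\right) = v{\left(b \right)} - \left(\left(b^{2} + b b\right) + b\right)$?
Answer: $- \frac{1}{89309} \approx -1.1197 \cdot 10^{-5}$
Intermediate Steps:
$v{\left(M \right)} = 4 + M$ ($v{\left(M \right)} = M + 4 = 4 + M$)
$j{\left(b \right)} = 8 - b^{2}$ ($j{\left(b \right)} = 6 + \frac{\left(4 + b\right) - \left(\left(b^{2} + b b\right) + b\right)}{2} = 6 + \frac{\left(4 + b\right) - \left(\left(b^{2} + b^{2}\right) + b\right)}{2} = 6 + \frac{\left(4 + b\right) - \left(2 b^{2} + b\right)}{2} = 6 + \frac{\left(4 + b\right) - \left(b + 2 b^{2}\right)}{2} = 6 + \frac{4 - 2 b^{2}}{2} = 6 - \left(-2 + b^{2}\right) = 8 - b^{2}$)
$\frac{1}{-85717 + j{\left(3 - -57 \right)}} = \frac{1}{-85717 + \left(8 - \left(3 - -57\right)^{2}\right)} = \frac{1}{-85717 + \left(8 - \left(3 + 57\right)^{2}\right)} = \frac{1}{-85717 + \left(8 - 60^{2}\right)} = \frac{1}{-85717 + \left(8 - 3600\right)} = \frac{1}{-85717 - 3592} = \frac{1}{-89309} = - \frac{1}{89309}$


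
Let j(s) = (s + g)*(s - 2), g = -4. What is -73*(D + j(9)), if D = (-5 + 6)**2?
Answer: -2628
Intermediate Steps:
D = 1 (D = 1**2 = 1)
j(s) = (-4 + s)*(-2 + s) (j(s) = (s - 4)*(s - 2) = (-4 + s)*(-2 + s))
-73*(D + j(9)) = -73*(1 + (8 + 9**2 - 6*9)) = -73*(1 + (8 + 81 - 54)) = -73*(1 + 35) = -73*36 = -2628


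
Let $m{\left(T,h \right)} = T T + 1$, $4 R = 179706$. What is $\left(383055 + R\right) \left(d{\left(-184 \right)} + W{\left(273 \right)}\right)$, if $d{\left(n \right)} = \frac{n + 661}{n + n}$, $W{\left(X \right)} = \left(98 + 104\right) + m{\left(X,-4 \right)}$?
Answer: $\frac{23539752010737}{736} \approx 3.1983 \cdot 10^{10}$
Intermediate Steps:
$R = \frac{89853}{2}$ ($R = \frac{1}{4} \cdot 179706 = \frac{89853}{2} \approx 44927.0$)
$m{\left(T,h \right)} = 1 + T^{2}$ ($m{\left(T,h \right)} = T^{2} + 1 = 1 + T^{2}$)
$W{\left(X \right)} = 203 + X^{2}$ ($W{\left(X \right)} = \left(98 + 104\right) + \left(1 + X^{2}\right) = 202 + \left(1 + X^{2}\right) = 203 + X^{2}$)
$d{\left(n \right)} = \frac{661 + n}{2 n}$
$\left(383055 + R\right) \left(d{\left(-184 \right)} + W{\left(273 \right)}\right) = \left(383055 + \frac{89853}{2}\right) \left(\frac{661 - 184}{2 \left(-184\right)} + \left(203 + 273^{2}\right)\right) = \frac{855963 \left(\frac{1}{2} \left(- \frac{1}{184}\right) 477 + \left(203 + 74529\right)\right)}{2} = \frac{855963 \left(- \frac{477}{368} + 74732\right)}{2} = \frac{855963}{2} \cdot \frac{27500899}{368} = \frac{23539752010737}{736}$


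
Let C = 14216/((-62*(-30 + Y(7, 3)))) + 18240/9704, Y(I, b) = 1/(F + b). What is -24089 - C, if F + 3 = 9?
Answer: -243761832379/10115207 ≈ -24099.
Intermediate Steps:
F = 6 (F = -3 + 9 = 6)
Y(I, b) = 1/(6 + b)
C = 96610956/10115207 (C = 14216/((-62*(-30 + 1/(6 + 3)))) + 18240/9704 = 14216/((-62*(-30 + 1/9))) + 18240*(1/9704) = 14216/((-62*(-30 + 1/9))) + 2280/1213 = 14216/((-62*(-269/9))) + 2280/1213 = 14216/(16678/9) + 2280/1213 = 14216*(9/16678) + 2280/1213 = 63972/8339 + 2280/1213 = 96610956/10115207 ≈ 9.5511)
-24089 - C = -24089 - 1*96610956/10115207 = -24089 - 96610956/10115207 = -243761832379/10115207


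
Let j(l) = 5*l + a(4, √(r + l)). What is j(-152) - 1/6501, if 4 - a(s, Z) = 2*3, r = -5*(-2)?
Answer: -4953763/6501 ≈ -762.00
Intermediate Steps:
r = 10
a(s, Z) = -2 (a(s, Z) = 4 - 2*3 = 4 - 1*6 = 4 - 6 = -2)
j(l) = -2 + 5*l (j(l) = 5*l - 2 = -2 + 5*l)
j(-152) - 1/6501 = (-2 + 5*(-152)) - 1/6501 = (-2 - 760) - 1*1/6501 = -762 - 1/6501 = -4953763/6501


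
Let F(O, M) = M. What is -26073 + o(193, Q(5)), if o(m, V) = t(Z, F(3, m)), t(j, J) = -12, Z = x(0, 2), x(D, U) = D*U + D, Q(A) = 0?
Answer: -26085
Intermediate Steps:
x(D, U) = D + D*U
Z = 0 (Z = 0*(1 + 2) = 0*3 = 0)
o(m, V) = -12
-26073 + o(193, Q(5)) = -26073 - 12 = -26085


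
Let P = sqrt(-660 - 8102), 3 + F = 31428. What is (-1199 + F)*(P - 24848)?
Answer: -751055648 + 30226*I*sqrt(8762) ≈ -7.5106e+8 + 2.8293e+6*I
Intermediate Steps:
F = 31425 (F = -3 + 31428 = 31425)
P = I*sqrt(8762) (P = sqrt(-8762) = I*sqrt(8762) ≈ 93.606*I)
(-1199 + F)*(P - 24848) = (-1199 + 31425)*(I*sqrt(8762) - 24848) = 30226*(-24848 + I*sqrt(8762)) = -751055648 + 30226*I*sqrt(8762)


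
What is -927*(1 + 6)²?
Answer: -45423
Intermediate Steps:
-927*(1 + 6)² = -927*7² = -927*49 = -45423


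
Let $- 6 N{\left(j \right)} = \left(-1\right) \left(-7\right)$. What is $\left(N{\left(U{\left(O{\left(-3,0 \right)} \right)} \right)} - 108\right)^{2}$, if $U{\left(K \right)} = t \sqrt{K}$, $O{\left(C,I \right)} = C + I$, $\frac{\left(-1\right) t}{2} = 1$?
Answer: $\frac{429025}{36} \approx 11917.0$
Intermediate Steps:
$t = -2$ ($t = \left(-2\right) 1 = -2$)
$U{\left(K \right)} = - 2 \sqrt{K}$
$N{\left(j \right)} = - \frac{7}{6}$ ($N{\left(j \right)} = - \frac{\left(-1\right) \left(-7\right)}{6} = \left(- \frac{1}{6}\right) 7 = - \frac{7}{6}$)
$\left(N{\left(U{\left(O{\left(-3,0 \right)} \right)} \right)} - 108\right)^{2} = \left(- \frac{7}{6} - 108\right)^{2} = \left(- \frac{655}{6}\right)^{2} = \frac{429025}{36}$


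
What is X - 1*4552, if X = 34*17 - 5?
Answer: -3979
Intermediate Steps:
X = 573 (X = 578 - 5 = 573)
X - 1*4552 = 573 - 1*4552 = 573 - 4552 = -3979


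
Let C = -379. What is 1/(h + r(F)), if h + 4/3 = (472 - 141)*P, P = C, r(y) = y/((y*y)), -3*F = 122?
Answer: -366/45914831 ≈ -7.9713e-6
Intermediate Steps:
F = -122/3 (F = -1/3*122 = -122/3 ≈ -40.667)
r(y) = 1/y (r(y) = y/(y**2) = y/y**2 = 1/y)
P = -379
h = -376351/3 (h = -4/3 + (472 - 141)*(-379) = -4/3 + 331*(-379) = -4/3 - 125449 = -376351/3 ≈ -1.2545e+5)
1/(h + r(F)) = 1/(-376351/3 + 1/(-122/3)) = 1/(-376351/3 - 3/122) = 1/(-45914831/366) = -366/45914831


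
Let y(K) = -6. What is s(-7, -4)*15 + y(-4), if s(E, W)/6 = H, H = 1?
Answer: 84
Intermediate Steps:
s(E, W) = 6 (s(E, W) = 6*1 = 6)
s(-7, -4)*15 + y(-4) = 6*15 - 6 = 90 - 6 = 84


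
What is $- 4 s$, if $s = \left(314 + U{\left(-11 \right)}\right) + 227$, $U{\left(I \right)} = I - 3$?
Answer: $-2108$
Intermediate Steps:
$U{\left(I \right)} = -3 + I$
$s = 527$ ($s = \left(314 - 14\right) + 227 = 300 + 227 = 527$)
$- 4 s = \left(-4\right) 527 = -2108$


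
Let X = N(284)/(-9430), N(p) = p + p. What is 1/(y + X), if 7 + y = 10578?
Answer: 4715/49841981 ≈ 9.4599e-5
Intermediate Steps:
y = 10571 (y = -7 + 10578 = 10571)
N(p) = 2*p
X = -284/4715 (X = (2*284)/(-9430) = 568*(-1/9430) = -284/4715 ≈ -0.060233)
1/(y + X) = 1/(10571 - 284/4715) = 1/(49841981/4715) = 4715/49841981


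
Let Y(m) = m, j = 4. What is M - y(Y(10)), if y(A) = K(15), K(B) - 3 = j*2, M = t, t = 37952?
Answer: 37941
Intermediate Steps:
M = 37952
K(B) = 11 (K(B) = 3 + 4*2 = 3 + 8 = 11)
y(A) = 11
M - y(Y(10)) = 37952 - 1*11 = 37952 - 11 = 37941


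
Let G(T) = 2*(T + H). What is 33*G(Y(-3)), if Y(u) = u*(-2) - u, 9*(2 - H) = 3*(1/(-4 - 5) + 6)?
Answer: 5368/9 ≈ 596.44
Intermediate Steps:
H = 1/27 (H = 2 - (1/(-4 - 5) + 6)/3 = 2 - (1/(-9) + 6)/3 = 2 - (-1/9 + 6)/3 = 2 - 53/(3*9) = 2 - 1/9*53/3 = 2 - 53/27 = 1/27 ≈ 0.037037)
Y(u) = -3*u (Y(u) = -2*u - u = -3*u)
G(T) = 2/27 + 2*T (G(T) = 2*(T + 1/27) = 2*(1/27 + T) = 2/27 + 2*T)
33*G(Y(-3)) = 33*(2/27 + 2*(-3*(-3))) = 33*(2/27 + 2*9) = 33*(2/27 + 18) = 33*(488/27) = 5368/9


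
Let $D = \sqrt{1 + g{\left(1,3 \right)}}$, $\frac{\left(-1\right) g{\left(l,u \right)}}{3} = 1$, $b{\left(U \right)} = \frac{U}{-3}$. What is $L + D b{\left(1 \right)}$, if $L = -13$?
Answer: $-13 - \frac{i \sqrt{2}}{3} \approx -13.0 - 0.4714 i$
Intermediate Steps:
$b{\left(U \right)} = - \frac{U}{3}$ ($b{\left(U \right)} = U \left(- \frac{1}{3}\right) = - \frac{U}{3}$)
$g{\left(l,u \right)} = -3$ ($g{\left(l,u \right)} = \left(-3\right) 1 = -3$)
$D = i \sqrt{2}$ ($D = \sqrt{1 - 3} = \sqrt{-2} = i \sqrt{2} \approx 1.4142 i$)
$L + D b{\left(1 \right)} = -13 + i \sqrt{2} \left(\left(- \frac{1}{3}\right) 1\right) = -13 + i \sqrt{2} \left(- \frac{1}{3}\right) = -13 - \frac{i \sqrt{2}}{3}$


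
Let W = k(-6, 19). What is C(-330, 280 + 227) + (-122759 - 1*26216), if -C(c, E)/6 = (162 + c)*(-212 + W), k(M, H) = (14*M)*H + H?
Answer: -1952287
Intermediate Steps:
k(M, H) = H + 14*H*M (k(M, H) = 14*H*M + H = H + 14*H*M)
W = -1577 (W = 19*(1 + 14*(-6)) = 19*(1 - 84) = 19*(-83) = -1577)
C(c, E) = 1738908 + 10734*c (C(c, E) = -6*(162 + c)*(-212 - 1577) = -6*(162 + c)*(-1789) = -6*(-289818 - 1789*c) = 1738908 + 10734*c)
C(-330, 280 + 227) + (-122759 - 1*26216) = (1738908 + 10734*(-330)) + (-122759 - 1*26216) = (1738908 - 3542220) + (-122759 - 26216) = -1803312 - 148975 = -1952287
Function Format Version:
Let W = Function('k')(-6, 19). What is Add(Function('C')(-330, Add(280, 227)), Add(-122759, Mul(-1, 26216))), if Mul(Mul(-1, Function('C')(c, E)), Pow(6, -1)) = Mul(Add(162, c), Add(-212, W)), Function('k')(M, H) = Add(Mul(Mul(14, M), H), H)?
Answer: -1952287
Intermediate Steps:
Function('k')(M, H) = Add(H, Mul(14, H, M)) (Function('k')(M, H) = Add(Mul(14, H, M), H) = Add(H, Mul(14, H, M)))
W = -1577 (W = Mul(19, Add(1, Mul(14, -6))) = Mul(19, Add(1, -84)) = Mul(19, -83) = -1577)
Function('C')(c, E) = Add(1738908, Mul(10734, c)) (Function('C')(c, E) = Mul(-6, Mul(Add(162, c), Add(-212, -1577))) = Mul(-6, Mul(Add(162, c), -1789)) = Mul(-6, Add(-289818, Mul(-1789, c))) = Add(1738908, Mul(10734, c)))
Add(Function('C')(-330, Add(280, 227)), Add(-122759, Mul(-1, 26216))) = Add(Add(1738908, Mul(10734, -330)), Add(-122759, Mul(-1, 26216))) = Add(Add(1738908, -3542220), Add(-122759, -26216)) = Add(-1803312, -148975) = -1952287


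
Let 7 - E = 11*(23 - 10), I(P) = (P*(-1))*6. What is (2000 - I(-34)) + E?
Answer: 1660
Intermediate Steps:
I(P) = -6*P (I(P) = -P*6 = -6*P)
E = -136 (E = 7 - 11*(23 - 10) = 7 - 11*13 = 7 - 1*143 = 7 - 143 = -136)
(2000 - I(-34)) + E = (2000 - (-6)*(-34)) - 136 = (2000 - 1*204) - 136 = (2000 - 204) - 136 = 1796 - 136 = 1660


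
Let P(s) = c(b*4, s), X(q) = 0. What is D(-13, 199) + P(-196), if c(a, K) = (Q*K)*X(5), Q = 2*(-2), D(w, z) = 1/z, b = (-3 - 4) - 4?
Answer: 1/199 ≈ 0.0050251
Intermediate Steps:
b = -11 (b = -7 - 4 = -11)
Q = -4
c(a, K) = 0 (c(a, K) = -4*K*0 = 0)
P(s) = 0
D(-13, 199) + P(-196) = 1/199 + 0 = 1/199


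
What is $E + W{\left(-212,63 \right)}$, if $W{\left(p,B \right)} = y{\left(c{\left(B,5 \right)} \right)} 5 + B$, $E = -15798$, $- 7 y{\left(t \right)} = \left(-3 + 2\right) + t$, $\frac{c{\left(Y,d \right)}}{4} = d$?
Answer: $- \frac{110240}{7} \approx -15749.0$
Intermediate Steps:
$c{\left(Y,d \right)} = 4 d$
$y{\left(t \right)} = \frac{1}{7} - \frac{t}{7}$ ($y{\left(t \right)} = - \frac{\left(-3 + 2\right) + t}{7} = - \frac{-1 + t}{7} = \frac{1}{7} - \frac{t}{7}$)
$W{\left(p,B \right)} = - \frac{95}{7} + B$ ($W{\left(p,B \right)} = \left(\frac{1}{7} - \frac{4 \cdot 5}{7}\right) 5 + B = \left(\frac{1}{7} - \frac{20}{7}\right) 5 + B = \left(- \frac{19}{7}\right) 5 + B = - \frac{95}{7} + B$)
$E + W{\left(-212,63 \right)} = -15798 + \left(- \frac{95}{7} + 63\right) = -15798 + \frac{346}{7} = - \frac{110240}{7}$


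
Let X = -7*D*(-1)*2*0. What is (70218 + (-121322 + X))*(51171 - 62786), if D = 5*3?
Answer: 593572960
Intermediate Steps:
D = 15
X = 0 (X = -7*15*(-1)*2*0 = -(-105)*2*0 = -7*(-30)*0 = 210*0 = 0)
(70218 + (-121322 + X))*(51171 - 62786) = (70218 + (-121322 + 0))*(51171 - 62786) = (70218 - 121322)*(-11615) = -51104*(-11615) = 593572960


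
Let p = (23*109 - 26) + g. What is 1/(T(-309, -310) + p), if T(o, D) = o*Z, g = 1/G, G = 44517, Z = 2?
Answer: 44517/82935172 ≈ 0.00053677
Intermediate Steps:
g = 1/44517 ≈ 2.2463e-5
T(o, D) = 2*o (T(o, D) = o*2 = 2*o)
p = 110446678/44517 (p = (23*109 - 26) + 1/44517 = (2507 - 26) + 1/44517 = 2481 + 1/44517 = 110446678/44517 ≈ 2481.0)
1/(T(-309, -310) + p) = 1/(2*(-309) + 110446678/44517) = 1/(-618 + 110446678/44517) = 1/(82935172/44517) = 44517/82935172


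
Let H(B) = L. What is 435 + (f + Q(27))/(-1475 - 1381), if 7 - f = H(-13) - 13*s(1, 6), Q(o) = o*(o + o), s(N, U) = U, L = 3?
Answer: 44315/102 ≈ 434.46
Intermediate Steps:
H(B) = 3
Q(o) = 2*o**2 (Q(o) = o*(2*o) = 2*o**2)
f = 82 (f = 7 - (3 - 13*6) = 7 - (3 - 1*78) = 7 - (3 - 78) = 7 - 1*(-75) = 7 + 75 = 82)
435 + (f + Q(27))/(-1475 - 1381) = 435 + (82 + 2*27**2)/(-1475 - 1381) = 435 + (82 + 2*729)/(-2856) = 435 + (82 + 1458)*(-1/2856) = 435 + 1540*(-1/2856) = 435 - 55/102 = 44315/102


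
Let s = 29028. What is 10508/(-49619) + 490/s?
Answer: -2378923/12206274 ≈ -0.19489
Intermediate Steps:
10508/(-49619) + 490/s = 10508/(-49619) + 490/29028 = 10508*(-1/49619) + 490*(1/29028) = -10508/49619 + 245/14514 = -2378923/12206274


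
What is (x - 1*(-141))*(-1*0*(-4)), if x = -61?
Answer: 0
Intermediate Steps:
(x - 1*(-141))*(-1*0*(-4)) = (-61 - 1*(-141))*(-1*0*(-4)) = (-61 + 141)*(0*(-4)) = 80*0 = 0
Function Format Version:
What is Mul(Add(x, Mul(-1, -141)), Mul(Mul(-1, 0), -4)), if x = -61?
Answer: 0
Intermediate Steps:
Mul(Add(x, Mul(-1, -141)), Mul(Mul(-1, 0), -4)) = Mul(Add(-61, Mul(-1, -141)), Mul(Mul(-1, 0), -4)) = Mul(Add(-61, 141), Mul(0, -4)) = Mul(80, 0) = 0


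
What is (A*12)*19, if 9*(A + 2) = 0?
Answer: -456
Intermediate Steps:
A = -2 (A = -2 + (1/9)*0 = -2 + 0 = -2)
(A*12)*19 = -2*12*19 = -24*19 = -456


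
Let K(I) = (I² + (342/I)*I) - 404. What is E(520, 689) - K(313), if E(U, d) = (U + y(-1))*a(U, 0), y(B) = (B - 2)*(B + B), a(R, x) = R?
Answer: 175613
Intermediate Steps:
y(B) = 2*B*(-2 + B) (y(B) = (-2 + B)*(2*B) = 2*B*(-2 + B))
K(I) = -62 + I² (K(I) = (I² + 342) - 404 = (342 + I²) - 404 = -62 + I²)
E(U, d) = U*(6 + U) (E(U, d) = (U + 2*(-1)*(-2 - 1))*U = (U + 2*(-1)*(-3))*U = (U + 6)*U = (6 + U)*U = U*(6 + U))
E(520, 689) - K(313) = 520*(6 + 520) - (-62 + 313²) = 520*526 - (-62 + 97969) = 273520 - 1*97907 = 273520 - 97907 = 175613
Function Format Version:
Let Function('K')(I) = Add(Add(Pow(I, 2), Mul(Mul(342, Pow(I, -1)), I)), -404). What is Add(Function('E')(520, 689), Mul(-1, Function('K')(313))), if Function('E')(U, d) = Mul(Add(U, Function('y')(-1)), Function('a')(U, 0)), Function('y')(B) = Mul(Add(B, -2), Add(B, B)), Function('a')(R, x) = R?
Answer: 175613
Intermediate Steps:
Function('y')(B) = Mul(2, B, Add(-2, B)) (Function('y')(B) = Mul(Add(-2, B), Mul(2, B)) = Mul(2, B, Add(-2, B)))
Function('K')(I) = Add(-62, Pow(I, 2)) (Function('K')(I) = Add(Add(Pow(I, 2), 342), -404) = Add(Add(342, Pow(I, 2)), -404) = Add(-62, Pow(I, 2)))
Function('E')(U, d) = Mul(U, Add(6, U)) (Function('E')(U, d) = Mul(Add(U, Mul(2, -1, Add(-2, -1))), U) = Mul(Add(U, Mul(2, -1, -3)), U) = Mul(Add(U, 6), U) = Mul(Add(6, U), U) = Mul(U, Add(6, U)))
Add(Function('E')(520, 689), Mul(-1, Function('K')(313))) = Add(Mul(520, Add(6, 520)), Mul(-1, Add(-62, Pow(313, 2)))) = Add(Mul(520, 526), Mul(-1, Add(-62, 97969))) = Add(273520, Mul(-1, 97907)) = Add(273520, -97907) = 175613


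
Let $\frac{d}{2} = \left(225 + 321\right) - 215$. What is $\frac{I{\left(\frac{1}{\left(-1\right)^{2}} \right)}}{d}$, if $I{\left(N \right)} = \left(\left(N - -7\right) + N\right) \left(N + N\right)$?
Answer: $\frac{9}{331} \approx 0.02719$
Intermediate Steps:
$I{\left(N \right)} = 2 N \left(7 + 2 N\right)$ ($I{\left(N \right)} = \left(\left(N + 7\right) + N\right) 2 N = \left(\left(7 + N\right) + N\right) 2 N = \left(7 + 2 N\right) 2 N = 2 N \left(7 + 2 N\right)$)
$d = 662$ ($d = 2 \left(\left(225 + 321\right) - 215\right) = 2 \left(546 - 215\right) = 2 \cdot 331 = 662$)
$\frac{I{\left(\frac{1}{\left(-1\right)^{2}} \right)}}{d} = \frac{2 \frac{1}{\left(-1\right)^{2}} \left(7 + \frac{2}{\left(-1\right)^{2}}\right)}{662} = \frac{2 \left(7 + \frac{2}{1}\right)}{1} \cdot \frac{1}{662} = 2 \cdot 1 \left(7 + 2 \cdot 1\right) \frac{1}{662} = 2 \cdot 1 \left(7 + 2\right) \frac{1}{662} = 2 \cdot 1 \cdot 9 \cdot \frac{1}{662} = 18 \cdot \frac{1}{662} = \frac{9}{331}$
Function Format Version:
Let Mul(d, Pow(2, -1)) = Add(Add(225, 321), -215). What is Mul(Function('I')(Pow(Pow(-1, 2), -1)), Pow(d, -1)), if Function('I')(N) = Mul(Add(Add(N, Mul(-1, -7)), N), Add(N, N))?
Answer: Rational(9, 331) ≈ 0.027190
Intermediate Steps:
Function('I')(N) = Mul(2, N, Add(7, Mul(2, N))) (Function('I')(N) = Mul(Add(Add(N, 7), N), Mul(2, N)) = Mul(Add(Add(7, N), N), Mul(2, N)) = Mul(Add(7, Mul(2, N)), Mul(2, N)) = Mul(2, N, Add(7, Mul(2, N))))
d = 662 (d = Mul(2, Add(Add(225, 321), -215)) = Mul(2, Add(546, -215)) = Mul(2, 331) = 662)
Mul(Function('I')(Pow(Pow(-1, 2), -1)), Pow(d, -1)) = Mul(Mul(2, Pow(Pow(-1, 2), -1), Add(7, Mul(2, Pow(Pow(-1, 2), -1)))), Pow(662, -1)) = Mul(Mul(2, Pow(1, -1), Add(7, Mul(2, Pow(1, -1)))), Rational(1, 662)) = Mul(Mul(2, 1, Add(7, Mul(2, 1))), Rational(1, 662)) = Mul(Mul(2, 1, Add(7, 2)), Rational(1, 662)) = Mul(Mul(2, 1, 9), Rational(1, 662)) = Mul(18, Rational(1, 662)) = Rational(9, 331)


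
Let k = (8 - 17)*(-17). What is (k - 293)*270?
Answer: -37800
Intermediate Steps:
k = 153 (k = -9*(-17) = 153)
(k - 293)*270 = (153 - 293)*270 = -140*270 = -37800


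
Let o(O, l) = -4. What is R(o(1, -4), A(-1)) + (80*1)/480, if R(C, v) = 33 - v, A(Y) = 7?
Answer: 157/6 ≈ 26.167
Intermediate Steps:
R(o(1, -4), A(-1)) + (80*1)/480 = (33 - 1*7) + (80*1)/480 = (33 - 7) + 80*(1/480) = 26 + ⅙ = 157/6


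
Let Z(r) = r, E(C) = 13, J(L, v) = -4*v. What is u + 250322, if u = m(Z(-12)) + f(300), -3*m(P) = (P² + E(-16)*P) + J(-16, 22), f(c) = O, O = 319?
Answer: 752023/3 ≈ 2.5067e+5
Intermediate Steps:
f(c) = 319
m(P) = 88/3 - 13*P/3 - P²/3 (m(P) = -((P² + 13*P) - 4*22)/3 = -((P² + 13*P) - 88)/3 = -(-88 + P² + 13*P)/3 = 88/3 - 13*P/3 - P²/3)
u = 1057/3 (u = (88/3 - 13/3*(-12) - ⅓*(-12)²) + 319 = (88/3 + 52 - ⅓*144) + 319 = (88/3 + 52 - 48) + 319 = 100/3 + 319 = 1057/3 ≈ 352.33)
u + 250322 = 1057/3 + 250322 = 752023/3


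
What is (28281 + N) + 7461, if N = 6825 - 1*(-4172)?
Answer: 46739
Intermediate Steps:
N = 10997 (N = 6825 + 4172 = 10997)
(28281 + N) + 7461 = (28281 + 10997) + 7461 = 39278 + 7461 = 46739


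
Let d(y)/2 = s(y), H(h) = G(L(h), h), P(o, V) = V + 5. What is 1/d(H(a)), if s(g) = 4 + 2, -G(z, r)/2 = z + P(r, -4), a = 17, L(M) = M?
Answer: 1/12 ≈ 0.083333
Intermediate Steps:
P(o, V) = 5 + V
G(z, r) = -2 - 2*z (G(z, r) = -2*(z + (5 - 4)) = -2*(z + 1) = -2*(1 + z) = -2 - 2*z)
s(g) = 6
H(h) = -2 - 2*h
d(y) = 12 (d(y) = 2*6 = 12)
1/d(H(a)) = 1/12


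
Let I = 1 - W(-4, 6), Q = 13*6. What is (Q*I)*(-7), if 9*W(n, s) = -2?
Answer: -2002/3 ≈ -667.33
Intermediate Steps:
Q = 78
W(n, s) = -2/9 (W(n, s) = (1/9)*(-2) = -2/9)
I = 11/9 (I = 1 - 1*(-2/9) = 1 + 2/9 = 11/9 ≈ 1.2222)
(Q*I)*(-7) = (78*(11/9))*(-7) = (286/3)*(-7) = -2002/3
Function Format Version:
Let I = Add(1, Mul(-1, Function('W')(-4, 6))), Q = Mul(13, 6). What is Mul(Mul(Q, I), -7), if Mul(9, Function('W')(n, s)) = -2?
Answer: Rational(-2002, 3) ≈ -667.33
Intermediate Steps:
Q = 78
Function('W')(n, s) = Rational(-2, 9) (Function('W')(n, s) = Mul(Rational(1, 9), -2) = Rational(-2, 9))
I = Rational(11, 9) (I = Add(1, Mul(-1, Rational(-2, 9))) = Add(1, Rational(2, 9)) = Rational(11, 9) ≈ 1.2222)
Mul(Mul(Q, I), -7) = Mul(Mul(78, Rational(11, 9)), -7) = Mul(Rational(286, 3), -7) = Rational(-2002, 3)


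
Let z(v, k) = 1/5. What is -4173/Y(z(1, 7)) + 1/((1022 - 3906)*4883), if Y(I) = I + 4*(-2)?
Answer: 7534176019/14082572 ≈ 535.00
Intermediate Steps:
z(v, k) = ⅕ (z(v, k) = 1*(⅕) = ⅕)
Y(I) = -8 + I (Y(I) = I - 8 = -8 + I)
-4173/Y(z(1, 7)) + 1/((1022 - 3906)*4883) = -4173/(-8 + ⅕) + 1/((1022 - 3906)*4883) = -4173/(-39/5) + (1/4883)/(-2884) = -4173*(-5/39) - 1/2884*1/4883 = 535 - 1/14082572 = 7534176019/14082572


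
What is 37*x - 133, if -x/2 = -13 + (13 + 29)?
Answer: -2279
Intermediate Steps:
x = -58 (x = -2*(-13 + (13 + 29)) = -2*(-13 + 42) = -2*29 = -58)
37*x - 133 = 37*(-58) - 133 = -2146 - 133 = -2279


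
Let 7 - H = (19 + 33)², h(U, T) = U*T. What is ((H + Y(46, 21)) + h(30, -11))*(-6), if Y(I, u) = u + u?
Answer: 17910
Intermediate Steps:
Y(I, u) = 2*u
h(U, T) = T*U
H = -2697 (H = 7 - (19 + 33)² = 7 - 1*52² = 7 - 1*2704 = 7 - 2704 = -2697)
((H + Y(46, 21)) + h(30, -11))*(-6) = ((-2697 + 2*21) - 11*30)*(-6) = ((-2697 + 42) - 330)*(-6) = (-2655 - 330)*(-6) = -2985*(-6) = 17910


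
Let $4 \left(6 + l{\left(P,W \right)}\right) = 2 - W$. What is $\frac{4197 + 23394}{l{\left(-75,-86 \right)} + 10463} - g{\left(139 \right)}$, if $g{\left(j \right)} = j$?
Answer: $- \frac{476330}{3493} \approx -136.37$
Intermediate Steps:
$l{\left(P,W \right)} = - \frac{11}{2} - \frac{W}{4}$ ($l{\left(P,W \right)} = -6 + \frac{2 - W}{4} = -6 - \left(- \frac{1}{2} + \frac{W}{4}\right) = - \frac{11}{2} - \frac{W}{4}$)
$\frac{4197 + 23394}{l{\left(-75,-86 \right)} + 10463} - g{\left(139 \right)} = \frac{4197 + 23394}{\left(- \frac{11}{2} - - \frac{43}{2}\right) + 10463} - 139 = \frac{27591}{\left(- \frac{11}{2} + \frac{43}{2}\right) + 10463} - 139 = \frac{27591}{16 + 10463} - 139 = \frac{27591}{10479} - 139 = 27591 \cdot \frac{1}{10479} - 139 = \frac{9197}{3493} - 139 = - \frac{476330}{3493}$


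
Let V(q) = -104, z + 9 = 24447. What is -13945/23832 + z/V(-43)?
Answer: -72982087/309816 ≈ -235.57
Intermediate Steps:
z = 24438 (z = -9 + 24447 = 24438)
-13945/23832 + z/V(-43) = -13945/23832 + 24438/(-104) = -13945*1/23832 + 24438*(-1/104) = -13945/23832 - 12219/52 = -72982087/309816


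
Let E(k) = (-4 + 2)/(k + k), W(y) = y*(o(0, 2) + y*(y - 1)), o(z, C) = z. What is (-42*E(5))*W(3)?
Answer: 756/5 ≈ 151.20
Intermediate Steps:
W(y) = y²*(-1 + y) (W(y) = y*(0 + y*(y - 1)) = y*(0 + y*(-1 + y)) = y*(y*(-1 + y)) = y²*(-1 + y))
E(k) = -1/k (E(k) = -2*1/(2*k) = -1/k)
(-42*E(5))*W(3) = (-(-42)/5)*(3²*(-1 + 3)) = (-(-42)/5)*(9*2) = -42*(-⅕)*18 = (42/5)*18 = 756/5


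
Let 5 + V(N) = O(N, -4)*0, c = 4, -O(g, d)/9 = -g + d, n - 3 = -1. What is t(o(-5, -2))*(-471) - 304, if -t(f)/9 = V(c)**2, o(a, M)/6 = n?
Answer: 105671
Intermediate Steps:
n = 2 (n = 3 - 1 = 2)
O(g, d) = -9*d + 9*g (O(g, d) = -9*(-g + d) = -9*(d - g) = -9*d + 9*g)
o(a, M) = 12 (o(a, M) = 6*2 = 12)
V(N) = -5 (V(N) = -5 + (-9*(-4) + 9*N)*0 = -5 + (36 + 9*N)*0 = -5 + 0 = -5)
t(f) = -225 (t(f) = -9*(-5)**2 = -9*25 = -225)
t(o(-5, -2))*(-471) - 304 = -225*(-471) - 304 = 105975 - 304 = 105671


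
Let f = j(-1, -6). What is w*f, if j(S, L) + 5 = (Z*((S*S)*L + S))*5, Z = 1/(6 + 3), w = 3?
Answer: -80/3 ≈ -26.667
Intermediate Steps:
Z = ⅑ (Z = 1/9 = ⅑ ≈ 0.11111)
j(S, L) = -5 + 5*S/9 + 5*L*S²/9 (j(S, L) = -5 + (((S*S)*L + S)/9)*5 = -5 + ((S²*L + S)/9)*5 = -5 + ((L*S² + S)/9)*5 = -5 + ((S + L*S²)/9)*5 = -5 + (S/9 + L*S²/9)*5 = -5 + (5*S/9 + 5*L*S²/9) = -5 + 5*S/9 + 5*L*S²/9)
f = -80/9 (f = -5 + (5/9)*(-1) + (5/9)*(-6)*(-1)² = -5 - 5/9 + (5/9)*(-6)*1 = -5 - 5/9 - 10/3 = -80/9 ≈ -8.8889)
w*f = 3*(-80/9) = -80/3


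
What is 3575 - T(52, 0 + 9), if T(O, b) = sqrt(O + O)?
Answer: 3575 - 2*sqrt(26) ≈ 3564.8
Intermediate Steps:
T(O, b) = sqrt(2)*sqrt(O) (T(O, b) = sqrt(2*O) = sqrt(2)*sqrt(O))
3575 - T(52, 0 + 9) = 3575 - sqrt(2)*sqrt(52) = 3575 - sqrt(2)*2*sqrt(13) = 3575 - 2*sqrt(26)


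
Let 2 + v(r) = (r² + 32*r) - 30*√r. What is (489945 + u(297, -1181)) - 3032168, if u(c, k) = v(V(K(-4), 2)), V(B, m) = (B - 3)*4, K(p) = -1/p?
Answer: -2542456 - 30*I*√11 ≈ -2.5425e+6 - 99.499*I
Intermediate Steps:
V(B, m) = -12 + 4*B (V(B, m) = (-3 + B)*4 = -12 + 4*B)
v(r) = -2 + r² - 30*√r + 32*r (v(r) = -2 + ((r² + 32*r) - 30*√r) = -2 + (r² - 30*√r + 32*r) = -2 + r² - 30*√r + 32*r)
u(c, k) = -233 - 30*I*√11 (u(c, k) = -2 + (-12 + 4*(-1/(-4)))² - 30*√(-12 + 4*(-1/(-4))) + 32*(-12 + 4*(-1/(-4))) = -2 + (-12 + 4*(-1*(-¼)))² - 30*√(-12 + 4*(-1*(-¼))) + 32*(-12 + 4*(-1*(-¼))) = -2 + (-12 + 4*(¼))² - 30*√(-12 + 4*(¼)) + 32*(-12 + 4*(¼)) = -2 + (-12 + 1)² - 30*√(-12 + 1) + 32*(-12 + 1) = -2 + (-11)² - 30*I*√11 + 32*(-11) = -2 + 121 - 30*I*√11 - 352 = -233 - 30*I*√11)
(489945 + u(297, -1181)) - 3032168 = (489945 + (-233 - 30*I*√11)) - 3032168 = (489712 - 30*I*√11) - 3032168 = -2542456 - 30*I*√11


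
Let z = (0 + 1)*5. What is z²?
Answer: 25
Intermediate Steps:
z = 5 (z = 1*5 = 5)
z² = 5² = 25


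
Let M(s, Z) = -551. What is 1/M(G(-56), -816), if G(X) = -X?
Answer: -1/551 ≈ -0.0018149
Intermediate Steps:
1/M(G(-56), -816) = 1/(-551) = -1/551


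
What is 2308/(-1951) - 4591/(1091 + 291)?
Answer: -12146697/2696282 ≈ -4.5050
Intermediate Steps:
2308/(-1951) - 4591/(1091 + 291) = 2308*(-1/1951) - 4591/1382 = -2308/1951 - 4591*1/1382 = -2308/1951 - 4591/1382 = -12146697/2696282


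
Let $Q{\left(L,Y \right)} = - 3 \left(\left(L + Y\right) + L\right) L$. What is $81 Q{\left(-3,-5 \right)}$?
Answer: $-8019$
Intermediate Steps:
$Q{\left(L,Y \right)} = L \left(- 6 L - 3 Y\right)$ ($Q{\left(L,Y \right)} = - 3 \left(Y + 2 L\right) L = \left(- 6 L - 3 Y\right) L = L \left(- 6 L - 3 Y\right)$)
$81 Q{\left(-3,-5 \right)} = 81 \left(\left(-3\right) \left(-3\right) \left(-5 + 2 \left(-3\right)\right)\right) = 81 \left(\left(-3\right) \left(-3\right) \left(-5 - 6\right)\right) = 81 \left(\left(-3\right) \left(-3\right) \left(-11\right)\right) = 81 \left(-99\right) = -8019$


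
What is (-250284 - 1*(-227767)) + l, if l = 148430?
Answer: 125913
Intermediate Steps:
(-250284 - 1*(-227767)) + l = (-250284 - 1*(-227767)) + 148430 = (-250284 + 227767) + 148430 = -22517 + 148430 = 125913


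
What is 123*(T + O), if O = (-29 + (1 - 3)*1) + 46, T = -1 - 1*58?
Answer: -5412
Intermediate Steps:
T = -59 (T = -1 - 58 = -59)
O = 15 (O = (-29 - 2*1) + 46 = (-29 - 2) + 46 = -31 + 46 = 15)
123*(T + O) = 123*(-59 + 15) = 123*(-44) = -5412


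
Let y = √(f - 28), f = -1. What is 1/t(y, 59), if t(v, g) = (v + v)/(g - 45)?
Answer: -7*I*√29/29 ≈ -1.2999*I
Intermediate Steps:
y = I*√29 (y = √(-1 - 28) = √(-29) = I*√29 ≈ 5.3852*I)
t(v, g) = 2*v/(-45 + g) (t(v, g) = (2*v)/(-45 + g) = 2*v/(-45 + g))
1/t(y, 59) = 1/(2*(I*√29)/(-45 + 59)) = 1/(2*(I*√29)/14) = 1/(2*(I*√29)*(1/14)) = 1/(I*√29/7) = -7*I*√29/29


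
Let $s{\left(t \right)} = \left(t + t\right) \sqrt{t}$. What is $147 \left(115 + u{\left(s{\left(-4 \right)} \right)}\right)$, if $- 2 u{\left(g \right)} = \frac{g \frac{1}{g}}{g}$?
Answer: $16905 - \frac{147 i}{32} \approx 16905.0 - 4.5938 i$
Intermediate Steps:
$s{\left(t \right)} = 2 t^{\frac{3}{2}}$ ($s{\left(t \right)} = 2 t \sqrt{t} = 2 t^{\frac{3}{2}}$)
$u{\left(g \right)} = - \frac{1}{2 g}$ ($u{\left(g \right)} = - \frac{\frac{g}{g} \frac{1}{g}}{2} = - \frac{1 \frac{1}{g}}{2} = - \frac{1}{2 g}$)
$147 \left(115 + u{\left(s{\left(-4 \right)} \right)}\right) = 147 \left(115 - \frac{1}{2 \cdot 2 \left(-4\right)^{\frac{3}{2}}}\right) = 147 \left(115 - \frac{1}{2 \cdot 2 \left(- 8 i\right)}\right) = 147 \left(115 - \frac{1}{2 \left(- 16 i\right)}\right) = 147 \left(115 - \frac{\frac{1}{16} i}{2}\right) = 147 \left(115 - \frac{i}{32}\right) = 16905 - \frac{147 i}{32}$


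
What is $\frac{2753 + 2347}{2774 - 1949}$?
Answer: $\frac{68}{11} \approx 6.1818$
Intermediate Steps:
$\frac{2753 + 2347}{2774 - 1949} = \frac{5100}{825} = 5100 \cdot \frac{1}{825} = \frac{68}{11}$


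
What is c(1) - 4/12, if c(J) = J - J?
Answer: -⅓ ≈ -0.33333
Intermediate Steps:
c(J) = 0
c(1) - 4/12 = 0 - 4/12 = 0 + (1/12)*(-4) = 0 - ⅓ = -⅓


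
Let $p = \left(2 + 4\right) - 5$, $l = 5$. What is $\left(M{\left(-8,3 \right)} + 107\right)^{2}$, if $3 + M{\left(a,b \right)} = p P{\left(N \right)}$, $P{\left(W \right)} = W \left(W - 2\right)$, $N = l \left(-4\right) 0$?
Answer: $10816$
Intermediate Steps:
$N = 0$ ($N = 5 \left(-4\right) 0 = \left(-20\right) 0 = 0$)
$P{\left(W \right)} = W \left(-2 + W\right)$
$p = 1$ ($p = 6 - 5 = 1$)
$M{\left(a,b \right)} = -3$ ($M{\left(a,b \right)} = -3 + 1 \cdot 0 \left(-2 + 0\right) = -3 + 1 \cdot 0 \left(-2\right) = -3 + 1 \cdot 0 = -3 + 0 = -3$)
$\left(M{\left(-8,3 \right)} + 107\right)^{2} = \left(-3 + 107\right)^{2} = 104^{2} = 10816$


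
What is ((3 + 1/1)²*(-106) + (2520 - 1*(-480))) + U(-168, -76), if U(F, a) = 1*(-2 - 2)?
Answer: 1300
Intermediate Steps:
U(F, a) = -4 (U(F, a) = 1*(-4) = -4)
((3 + 1/1)²*(-106) + (2520 - 1*(-480))) + U(-168, -76) = ((3 + 1/1)²*(-106) + (2520 - 1*(-480))) - 4 = ((3 + 1)²*(-106) + (2520 + 480)) - 4 = (4²*(-106) + 3000) - 4 = (16*(-106) + 3000) - 4 = (-1696 + 3000) - 4 = 1304 - 4 = 1300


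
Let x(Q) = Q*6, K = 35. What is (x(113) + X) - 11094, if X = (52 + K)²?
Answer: -2847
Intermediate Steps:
x(Q) = 6*Q
X = 7569 (X = (52 + 35)² = 87² = 7569)
(x(113) + X) - 11094 = (6*113 + 7569) - 11094 = (678 + 7569) - 11094 = 8247 - 11094 = -2847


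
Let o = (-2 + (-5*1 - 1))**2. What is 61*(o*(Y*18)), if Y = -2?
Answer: -140544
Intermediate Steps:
o = 64 (o = (-2 + (-5 - 1))**2 = (-2 - 6)**2 = (-8)**2 = 64)
61*(o*(Y*18)) = 61*(64*(-2*18)) = 61*(64*(-36)) = 61*(-2304) = -140544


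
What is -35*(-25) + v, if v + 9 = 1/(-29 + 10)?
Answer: 16453/19 ≈ 865.95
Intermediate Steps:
v = -172/19 (v = -9 + 1/(-29 + 10) = -9 + 1/(-19) = -9 - 1/19 = -172/19 ≈ -9.0526)
-35*(-25) + v = -35*(-25) - 172/19 = 875 - 172/19 = 16453/19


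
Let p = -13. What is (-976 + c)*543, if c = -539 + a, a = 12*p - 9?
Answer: -912240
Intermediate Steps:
a = -165 (a = 12*(-13) - 9 = -156 - 9 = -165)
c = -704 (c = -539 - 165 = -704)
(-976 + c)*543 = (-976 - 704)*543 = -1680*543 = -912240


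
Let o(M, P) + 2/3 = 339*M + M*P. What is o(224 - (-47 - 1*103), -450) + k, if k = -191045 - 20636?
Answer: -759587/3 ≈ -2.5320e+5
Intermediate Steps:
k = -211681
o(M, P) = -⅔ + 339*M + M*P (o(M, P) = -⅔ + (339*M + M*P) = -⅔ + 339*M + M*P)
o(224 - (-47 - 1*103), -450) + k = (-⅔ + 339*(224 - (-47 - 1*103)) + (224 - (-47 - 1*103))*(-450)) - 211681 = (-⅔ + 339*(224 - (-47 - 103)) + (224 - (-47 - 103))*(-450)) - 211681 = (-⅔ + 339*(224 - 1*(-150)) + (224 - 1*(-150))*(-450)) - 211681 = (-⅔ + 339*(224 + 150) + (224 + 150)*(-450)) - 211681 = (-⅔ + 339*374 + 374*(-450)) - 211681 = (-⅔ + 126786 - 168300) - 211681 = -124544/3 - 211681 = -759587/3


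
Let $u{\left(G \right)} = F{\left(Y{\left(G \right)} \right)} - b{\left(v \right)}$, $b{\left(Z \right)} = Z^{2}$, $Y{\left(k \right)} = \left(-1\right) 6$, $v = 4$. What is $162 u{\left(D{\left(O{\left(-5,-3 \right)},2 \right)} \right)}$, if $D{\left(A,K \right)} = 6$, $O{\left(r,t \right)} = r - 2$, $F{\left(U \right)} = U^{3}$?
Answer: $-37584$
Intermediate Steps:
$Y{\left(k \right)} = -6$
$O{\left(r,t \right)} = -2 + r$ ($O{\left(r,t \right)} = r - 2 = -2 + r$)
$u{\left(G \right)} = -232$ ($u{\left(G \right)} = \left(-6\right)^{3} - 4^{2} = -216 - 16 = -232$)
$162 u{\left(D{\left(O{\left(-5,-3 \right)},2 \right)} \right)} = 162 \left(-232\right) = -37584$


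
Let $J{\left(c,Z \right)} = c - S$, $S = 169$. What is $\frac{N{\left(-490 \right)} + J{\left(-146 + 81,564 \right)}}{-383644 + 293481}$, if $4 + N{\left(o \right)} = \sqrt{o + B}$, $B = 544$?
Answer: $\frac{238}{90163} - \frac{3 \sqrt{6}}{90163} \approx 0.0025582$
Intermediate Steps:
$N{\left(o \right)} = -4 + \sqrt{544 + o}$ ($N{\left(o \right)} = -4 + \sqrt{o + 544} = -4 + \sqrt{544 + o}$)
$J{\left(c,Z \right)} = -169 + c$ ($J{\left(c,Z \right)} = c - 169 = -169 + c$)
$\frac{N{\left(-490 \right)} + J{\left(-146 + 81,564 \right)}}{-383644 + 293481} = \frac{\left(-4 + \sqrt{544 - 490}\right) + \left(-169 + \left(-146 + 81\right)\right)}{-383644 + 293481} = \frac{\left(-4 + \sqrt{54}\right) - 234}{-90163} = \left(\left(-4 + 3 \sqrt{6}\right) - 234\right) \left(- \frac{1}{90163}\right) = \left(-238 + 3 \sqrt{6}\right) \left(- \frac{1}{90163}\right) = \frac{238}{90163} - \frac{3 \sqrt{6}}{90163}$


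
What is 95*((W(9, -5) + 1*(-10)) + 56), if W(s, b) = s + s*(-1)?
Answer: 4370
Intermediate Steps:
W(s, b) = 0 (W(s, b) = s - s = 0)
95*((W(9, -5) + 1*(-10)) + 56) = 95*((0 + 1*(-10)) + 56) = 95*((0 - 10) + 56) = 95*(-10 + 56) = 95*46 = 4370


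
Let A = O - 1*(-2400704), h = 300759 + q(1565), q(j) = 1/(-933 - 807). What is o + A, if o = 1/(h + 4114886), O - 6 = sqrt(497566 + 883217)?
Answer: 18445188605434030/7683222299 + sqrt(1380783) ≈ 2.4019e+6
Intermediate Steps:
q(j) = -1/1740 (q(j) = 1/(-1740) = -1/1740)
h = 523320659/1740 (h = 300759 - 1/1740 = 523320659/1740 ≈ 3.0076e+5)
O = 6 + sqrt(1380783) (O = 6 + sqrt(497566 + 883217) = 6 + sqrt(1380783) ≈ 1181.1)
o = 1740/7683222299 (o = 1/(523320659/1740 + 4114886) = 1/(7683222299/1740) = 1740/7683222299 ≈ 2.2647e-7)
A = 2400710 + sqrt(1380783) (A = (6 + sqrt(1380783)) - 1*(-2400704) = (6 + sqrt(1380783)) + 2400704 = 2400710 + sqrt(1380783) ≈ 2.4019e+6)
o + A = 1740/7683222299 + (2400710 + sqrt(1380783)) = 18445188605434030/7683222299 + sqrt(1380783)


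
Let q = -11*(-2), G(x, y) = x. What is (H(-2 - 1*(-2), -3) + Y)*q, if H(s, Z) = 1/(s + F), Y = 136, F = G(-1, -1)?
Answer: 2970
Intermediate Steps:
q = 22
F = -1
H(s, Z) = 1/(-1 + s) (H(s, Z) = 1/(s - 1) = 1/(-1 + s))
(H(-2 - 1*(-2), -3) + Y)*q = (1/(-1 + (-2 - 1*(-2))) + 136)*22 = (1/(-1 + (-2 + 2)) + 136)*22 = (1/(-1 + 0) + 136)*22 = (1/(-1) + 136)*22 = (-1 + 136)*22 = 135*22 = 2970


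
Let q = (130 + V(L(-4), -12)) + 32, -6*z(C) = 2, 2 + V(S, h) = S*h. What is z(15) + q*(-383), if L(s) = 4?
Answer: -128689/3 ≈ -42896.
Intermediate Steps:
V(S, h) = -2 + S*h
z(C) = -⅓ (z(C) = -⅙*2 = -⅓)
q = 112 (q = (130 + (-2 + 4*(-12))) + 32 = (130 + (-2 - 48)) + 32 = (130 - 50) + 32 = 80 + 32 = 112)
z(15) + q*(-383) = -⅓ + 112*(-383) = -⅓ - 42896 = -128689/3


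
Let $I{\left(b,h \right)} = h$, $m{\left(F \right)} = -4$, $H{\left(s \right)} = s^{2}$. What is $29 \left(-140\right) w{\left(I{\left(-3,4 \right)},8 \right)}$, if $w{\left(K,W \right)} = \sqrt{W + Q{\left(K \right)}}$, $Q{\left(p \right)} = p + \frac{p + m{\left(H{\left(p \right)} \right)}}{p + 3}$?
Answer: $- 8120 \sqrt{3} \approx -14064.0$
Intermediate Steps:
$Q{\left(p \right)} = p + \frac{-4 + p}{3 + p}$ ($Q{\left(p \right)} = p + \frac{p - 4}{p + 3} = p + \frac{-4 + p}{3 + p}$)
$w{\left(K,W \right)} = \sqrt{W + \frac{-4 + K^{2} + 4 K}{3 + K}}$
$29 \left(-140\right) w{\left(I{\left(-3,4 \right)},8 \right)} = 29 \left(-140\right) \sqrt{\frac{-4 + 4^{2} + 4 \cdot 4 + 8 \left(3 + 4\right)}{3 + 4}} = - 4060 \sqrt{\frac{-4 + 16 + 16 + 8 \cdot 7}{7}} = - 4060 \sqrt{\frac{-4 + 16 + 16 + 56}{7}} = - 4060 \sqrt{\frac{1}{7} \cdot 84} = - 4060 \sqrt{12} = - 4060 \cdot 2 \sqrt{3} = - 8120 \sqrt{3}$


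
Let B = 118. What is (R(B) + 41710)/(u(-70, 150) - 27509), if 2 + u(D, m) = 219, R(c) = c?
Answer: -10457/6823 ≈ -1.5326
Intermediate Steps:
u(D, m) = 217 (u(D, m) = -2 + 219 = 217)
(R(B) + 41710)/(u(-70, 150) - 27509) = (118 + 41710)/(217 - 27509) = 41828/(-27292) = 41828*(-1/27292) = -10457/6823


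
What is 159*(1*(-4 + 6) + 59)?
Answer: 9699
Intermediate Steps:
159*(1*(-4 + 6) + 59) = 159*(1*2 + 59) = 159*(2 + 59) = 159*61 = 9699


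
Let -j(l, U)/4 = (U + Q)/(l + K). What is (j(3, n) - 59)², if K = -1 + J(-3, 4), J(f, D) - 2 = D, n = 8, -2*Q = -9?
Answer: 68121/16 ≈ 4257.6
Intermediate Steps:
Q = 9/2 (Q = -½*(-9) = 9/2 ≈ 4.5000)
J(f, D) = 2 + D
K = 5 (K = -1 + (2 + 4) = -1 + 6 = 5)
j(l, U) = -4*(9/2 + U)/(5 + l) (j(l, U) = -4*(U + 9/2)/(l + 5) = -4*(9/2 + U)/(5 + l))
(j(3, n) - 59)² = (2*(-9 - 2*8)/(5 + 3) - 59)² = (2*(-9 - 16)/8 - 59)² = (2*(⅛)*(-25) - 59)² = (-25/4 - 59)² = (-261/4)² = 68121/16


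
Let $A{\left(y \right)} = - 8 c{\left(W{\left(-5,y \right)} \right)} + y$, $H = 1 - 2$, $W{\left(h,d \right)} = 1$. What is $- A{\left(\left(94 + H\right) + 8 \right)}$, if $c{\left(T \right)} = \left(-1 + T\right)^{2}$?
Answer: $-101$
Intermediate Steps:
$H = -1$ ($H = 1 - 2 = -1$)
$A{\left(y \right)} = y$ ($A{\left(y \right)} = - 8 \left(-1 + 1\right)^{2} + y = - 8 \cdot 0^{2} + y = \left(-8\right) 0 + y = 0 + y = y$)
$- A{\left(\left(94 + H\right) + 8 \right)} = - (\left(94 - 1\right) + 8) = - (93 + 8) = \left(-1\right) 101 = -101$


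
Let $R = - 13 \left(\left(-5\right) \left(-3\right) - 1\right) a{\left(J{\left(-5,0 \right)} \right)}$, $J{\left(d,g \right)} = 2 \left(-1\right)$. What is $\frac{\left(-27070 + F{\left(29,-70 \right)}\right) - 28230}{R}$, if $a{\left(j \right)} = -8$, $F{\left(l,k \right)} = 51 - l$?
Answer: $- \frac{27639}{728} \approx -37.966$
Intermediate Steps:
$J{\left(d,g \right)} = -2$
$R = 1456$ ($R = - 13 \left(\left(-5\right) \left(-3\right) - 1\right) \left(-8\right) = - 13 \left(15 - 1\right) \left(-8\right) = \left(-13\right) 14 \left(-8\right) = \left(-182\right) \left(-8\right) = 1456$)
$\frac{\left(-27070 + F{\left(29,-70 \right)}\right) - 28230}{R} = \frac{\left(-27070 + \left(51 - 29\right)\right) - 28230}{1456} = \left(\left(-27070 + \left(51 - 29\right)\right) - 28230\right) \frac{1}{1456} = \left(\left(-27070 + 22\right) - 28230\right) \frac{1}{1456} = \left(-27048 - 28230\right) \frac{1}{1456} = \left(-55278\right) \frac{1}{1456} = - \frac{27639}{728}$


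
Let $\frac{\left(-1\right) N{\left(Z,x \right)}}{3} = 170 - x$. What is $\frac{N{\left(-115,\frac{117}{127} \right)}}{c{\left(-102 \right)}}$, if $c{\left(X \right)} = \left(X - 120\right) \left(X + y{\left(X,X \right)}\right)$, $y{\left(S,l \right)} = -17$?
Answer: $- \frac{21473}{1118362} \approx -0.0192$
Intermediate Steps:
$c{\left(X \right)} = \left(-120 + X\right) \left(-17 + X\right)$ ($c{\left(X \right)} = \left(X - 120\right) \left(X - 17\right) = \left(-120 + X\right) \left(-17 + X\right)$)
$N{\left(Z,x \right)} = -510 + 3 x$ ($N{\left(Z,x \right)} = - 3 \left(170 - x\right) = -510 + 3 x$)
$\frac{N{\left(-115,\frac{117}{127} \right)}}{c{\left(-102 \right)}} = \frac{-510 + 3 \cdot \frac{117}{127}}{2040 + \left(-102\right)^{2} - -13974} = \frac{-510 + 3 \cdot 117 \cdot \frac{1}{127}}{2040 + 10404 + 13974} = \frac{-510 + 3 \cdot \frac{117}{127}}{26418} = \left(-510 + \frac{351}{127}\right) \frac{1}{26418} = \left(- \frac{64419}{127}\right) \frac{1}{26418} = - \frac{21473}{1118362}$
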